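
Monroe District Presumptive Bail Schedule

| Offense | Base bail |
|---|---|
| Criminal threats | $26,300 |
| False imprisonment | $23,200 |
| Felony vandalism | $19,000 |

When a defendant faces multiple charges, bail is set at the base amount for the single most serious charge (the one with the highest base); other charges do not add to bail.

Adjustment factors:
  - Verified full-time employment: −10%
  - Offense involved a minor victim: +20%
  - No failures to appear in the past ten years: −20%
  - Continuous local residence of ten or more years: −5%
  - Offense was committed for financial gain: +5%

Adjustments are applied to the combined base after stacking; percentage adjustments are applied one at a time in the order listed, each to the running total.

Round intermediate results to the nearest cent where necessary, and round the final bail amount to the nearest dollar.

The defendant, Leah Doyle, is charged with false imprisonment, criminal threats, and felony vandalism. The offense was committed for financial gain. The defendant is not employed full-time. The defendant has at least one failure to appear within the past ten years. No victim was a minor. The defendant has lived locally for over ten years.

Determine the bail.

$26,234

Base amounts from the schedule: false imprisonment $23,200; criminal threats $26,300; felony vandalism $19,000.
Stacking rule: use the highest base only. Highest is criminal threats at $26,300. Combined base = $26,300.
Continuous local residence of ten or more years (−5%): $26,300 × 0.95 = $24,985.
Offense was committed for financial gain (+5%): $24,985 × 1.05 = $26,234.25.
Rounded to the nearest dollar: $26,234.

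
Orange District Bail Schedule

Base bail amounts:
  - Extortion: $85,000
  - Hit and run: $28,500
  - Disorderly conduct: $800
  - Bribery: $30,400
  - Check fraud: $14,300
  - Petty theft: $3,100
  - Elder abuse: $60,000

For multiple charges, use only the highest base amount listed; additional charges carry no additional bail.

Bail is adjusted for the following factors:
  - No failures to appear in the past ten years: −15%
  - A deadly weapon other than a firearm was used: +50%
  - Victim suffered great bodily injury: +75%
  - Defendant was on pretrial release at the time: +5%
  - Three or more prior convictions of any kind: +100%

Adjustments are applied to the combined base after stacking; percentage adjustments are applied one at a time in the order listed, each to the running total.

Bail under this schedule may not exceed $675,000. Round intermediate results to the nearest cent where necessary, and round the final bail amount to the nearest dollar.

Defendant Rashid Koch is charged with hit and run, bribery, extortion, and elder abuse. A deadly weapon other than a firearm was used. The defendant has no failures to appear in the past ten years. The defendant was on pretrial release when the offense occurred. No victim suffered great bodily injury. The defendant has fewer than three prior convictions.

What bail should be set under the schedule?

$113,794

Base amounts from the schedule: hit and run $28,500; bribery $30,400; extortion $85,000; elder abuse $60,000.
Stacking rule: use the highest base only. Highest is extortion at $85,000. Combined base = $85,000.
No failures to appear in the past ten years (−15%): $85,000 × 0.85 = $72,250.
A deadly weapon other than a firearm was used (+50%): $72,250 × 1.5 = $108,375.
Defendant was on pretrial release at the time (+5%): $108,375 × 1.05 = $113,793.75.
$113,793.75 is within the $675,000 maximum.
Rounded to the nearest dollar: $113,794.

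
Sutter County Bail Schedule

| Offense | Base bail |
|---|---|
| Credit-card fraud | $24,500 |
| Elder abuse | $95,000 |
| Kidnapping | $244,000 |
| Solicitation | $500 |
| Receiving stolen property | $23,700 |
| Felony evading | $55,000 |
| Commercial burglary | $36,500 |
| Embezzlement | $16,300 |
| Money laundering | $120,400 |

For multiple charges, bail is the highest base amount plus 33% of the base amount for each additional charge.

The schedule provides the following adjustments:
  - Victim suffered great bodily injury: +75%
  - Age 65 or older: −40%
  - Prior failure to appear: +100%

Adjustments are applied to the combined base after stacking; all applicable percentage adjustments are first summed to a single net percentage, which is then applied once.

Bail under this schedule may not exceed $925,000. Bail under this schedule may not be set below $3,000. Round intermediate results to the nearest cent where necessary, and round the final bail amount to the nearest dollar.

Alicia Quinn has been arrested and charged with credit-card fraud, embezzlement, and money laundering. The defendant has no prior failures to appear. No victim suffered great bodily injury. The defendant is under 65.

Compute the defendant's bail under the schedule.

Base amounts from the schedule: credit-card fraud $24,500; embezzlement $16,300; money laundering $120,400.
Stacking rule: highest base plus 33% of each additional charge. Highest is money laundering at $120,400. Additional: $24,500 × 33% = $8,085; $16,300 × 33% = $5,379. Combined base = $120,400 + $13,464 = $133,864.
No adjustment factors apply to this defendant.
$133,864 is within the $925,000 maximum.
$133,864 is at or above the $3,000 minimum.

$133,864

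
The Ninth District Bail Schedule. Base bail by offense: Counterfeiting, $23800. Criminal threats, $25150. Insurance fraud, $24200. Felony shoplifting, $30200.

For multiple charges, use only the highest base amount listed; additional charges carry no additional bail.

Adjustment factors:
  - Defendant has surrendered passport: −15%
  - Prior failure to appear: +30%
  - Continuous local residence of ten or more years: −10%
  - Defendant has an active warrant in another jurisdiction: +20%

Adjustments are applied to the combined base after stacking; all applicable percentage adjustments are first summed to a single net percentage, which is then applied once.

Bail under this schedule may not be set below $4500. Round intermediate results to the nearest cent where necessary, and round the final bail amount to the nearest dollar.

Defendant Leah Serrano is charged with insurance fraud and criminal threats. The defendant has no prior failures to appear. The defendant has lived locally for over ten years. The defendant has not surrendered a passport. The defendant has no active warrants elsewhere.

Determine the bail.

$22635

Base amounts from the schedule: insurance fraud $24200; criminal threats $25150.
Stacking rule: use the highest base only. Highest is criminal threats at $25150. Combined base = $25150.
Continuous local residence of ten or more years (−10%): $25150 × 0.9 = $22635.
$22635 is at or above the $4500 minimum.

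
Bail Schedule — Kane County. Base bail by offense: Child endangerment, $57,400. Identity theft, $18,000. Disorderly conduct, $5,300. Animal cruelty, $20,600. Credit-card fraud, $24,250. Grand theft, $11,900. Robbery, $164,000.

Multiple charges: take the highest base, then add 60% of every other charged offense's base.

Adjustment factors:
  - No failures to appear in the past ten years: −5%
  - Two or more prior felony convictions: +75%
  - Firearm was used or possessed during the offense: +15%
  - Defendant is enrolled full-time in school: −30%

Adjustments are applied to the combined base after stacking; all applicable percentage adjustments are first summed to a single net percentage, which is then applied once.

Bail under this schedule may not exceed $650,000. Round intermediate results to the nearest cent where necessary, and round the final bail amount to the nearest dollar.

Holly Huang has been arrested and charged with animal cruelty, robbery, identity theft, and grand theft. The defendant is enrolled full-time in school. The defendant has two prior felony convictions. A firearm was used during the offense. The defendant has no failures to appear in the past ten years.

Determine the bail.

Base amounts from the schedule: animal cruelty $20,600; robbery $164,000; identity theft $18,000; grand theft $11,900.
Stacking rule: highest base plus 60% of each additional charge. Highest is robbery at $164,000. Additional: $20,600 × 60% = $12,360; $18,000 × 60% = $10,800; $11,900 × 60% = $7,140. Combined base = $164,000 + $30,300 = $194,300.
Net percentage adjustment: −5% +75% +15% −30% = +55%. $194,300 × 1.55 = $301,165.
$301,165 is within the $650,000 maximum.

$301,165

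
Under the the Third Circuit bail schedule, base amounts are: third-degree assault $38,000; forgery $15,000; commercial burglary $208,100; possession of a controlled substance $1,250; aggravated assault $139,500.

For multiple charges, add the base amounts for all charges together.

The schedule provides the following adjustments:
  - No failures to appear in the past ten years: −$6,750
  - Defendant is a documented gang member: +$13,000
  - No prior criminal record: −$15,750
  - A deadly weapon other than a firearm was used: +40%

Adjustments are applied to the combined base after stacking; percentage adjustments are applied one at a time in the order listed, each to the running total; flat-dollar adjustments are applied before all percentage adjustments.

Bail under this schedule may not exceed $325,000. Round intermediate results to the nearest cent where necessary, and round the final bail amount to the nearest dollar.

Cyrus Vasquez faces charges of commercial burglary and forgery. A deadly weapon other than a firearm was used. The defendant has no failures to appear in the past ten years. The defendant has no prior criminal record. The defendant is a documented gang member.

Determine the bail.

Base amounts from the schedule: commercial burglary $208,100; forgery $15,000.
Stacking rule: sum of all bases. $208,100 + $15,000 = $223,100.
No failures to appear in the past ten years (−$6,750 flat): $223,100 − $6,750 = $216,350.
Defendant is a documented gang member (+$13,000 flat): $216,350 + $13,000 = $229,350.
No prior criminal record (−$15,750 flat): $229,350 − $15,750 = $213,600.
A deadly weapon other than a firearm was used (+40%): $213,600 × 1.4 = $299,040.
$299,040 is within the $325,000 maximum.

$299,040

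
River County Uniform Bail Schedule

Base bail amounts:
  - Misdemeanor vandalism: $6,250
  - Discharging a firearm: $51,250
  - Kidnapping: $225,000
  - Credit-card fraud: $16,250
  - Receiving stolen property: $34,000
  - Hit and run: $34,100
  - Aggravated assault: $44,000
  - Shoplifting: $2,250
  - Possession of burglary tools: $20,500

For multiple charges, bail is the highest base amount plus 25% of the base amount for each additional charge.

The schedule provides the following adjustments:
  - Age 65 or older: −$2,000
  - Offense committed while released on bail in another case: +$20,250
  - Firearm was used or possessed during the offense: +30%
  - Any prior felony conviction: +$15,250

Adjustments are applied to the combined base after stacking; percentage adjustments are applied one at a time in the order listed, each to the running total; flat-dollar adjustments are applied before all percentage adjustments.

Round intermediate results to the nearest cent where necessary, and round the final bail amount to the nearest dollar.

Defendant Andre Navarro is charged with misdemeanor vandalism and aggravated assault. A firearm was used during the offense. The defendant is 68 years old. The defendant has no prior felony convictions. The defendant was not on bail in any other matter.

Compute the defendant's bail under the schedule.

Base amounts from the schedule: misdemeanor vandalism $6,250; aggravated assault $44,000.
Stacking rule: highest base plus 25% of each additional charge. Highest is aggravated assault at $44,000. Additional: $6,250 × 25% = $1,562.50. Combined base = $44,000 + $1,562.50 = $45,562.50.
Age 65 or older (−$2,000 flat): $45,562.50 − $2,000 = $43,562.50.
Firearm was used or possessed during the offense (+30%): $43,562.50 × 1.3 = $56,631.25.
Rounded to the nearest dollar: $56,631.

$56,631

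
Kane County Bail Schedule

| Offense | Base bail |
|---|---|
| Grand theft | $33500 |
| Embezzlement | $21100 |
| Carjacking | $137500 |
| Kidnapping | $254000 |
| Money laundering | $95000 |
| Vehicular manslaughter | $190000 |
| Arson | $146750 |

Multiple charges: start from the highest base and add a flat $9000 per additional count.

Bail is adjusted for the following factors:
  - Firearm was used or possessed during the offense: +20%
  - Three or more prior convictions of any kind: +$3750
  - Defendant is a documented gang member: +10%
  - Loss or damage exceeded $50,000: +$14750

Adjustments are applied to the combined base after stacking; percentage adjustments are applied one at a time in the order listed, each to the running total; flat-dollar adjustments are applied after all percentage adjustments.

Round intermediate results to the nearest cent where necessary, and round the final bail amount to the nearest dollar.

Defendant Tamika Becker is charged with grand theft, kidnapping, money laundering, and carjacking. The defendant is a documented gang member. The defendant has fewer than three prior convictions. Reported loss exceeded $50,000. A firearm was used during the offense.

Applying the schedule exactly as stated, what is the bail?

$385670

Base amounts from the schedule: grand theft $33500; kidnapping $254000; money laundering $95000; carjacking $137500.
Stacking rule: highest base plus $9000 per additional charge. Highest is kidnapping at $254000; 3 additional charges → +$27000. Combined base = $281000.
Firearm was used or possessed during the offense (+20%): $281000 × 1.2 = $337200.
Defendant is a documented gang member (+10%): $337200 × 1.1 = $370920.
Loss or damage exceeded $50,000 (+$14750 flat): $370920 + $14750 = $385670.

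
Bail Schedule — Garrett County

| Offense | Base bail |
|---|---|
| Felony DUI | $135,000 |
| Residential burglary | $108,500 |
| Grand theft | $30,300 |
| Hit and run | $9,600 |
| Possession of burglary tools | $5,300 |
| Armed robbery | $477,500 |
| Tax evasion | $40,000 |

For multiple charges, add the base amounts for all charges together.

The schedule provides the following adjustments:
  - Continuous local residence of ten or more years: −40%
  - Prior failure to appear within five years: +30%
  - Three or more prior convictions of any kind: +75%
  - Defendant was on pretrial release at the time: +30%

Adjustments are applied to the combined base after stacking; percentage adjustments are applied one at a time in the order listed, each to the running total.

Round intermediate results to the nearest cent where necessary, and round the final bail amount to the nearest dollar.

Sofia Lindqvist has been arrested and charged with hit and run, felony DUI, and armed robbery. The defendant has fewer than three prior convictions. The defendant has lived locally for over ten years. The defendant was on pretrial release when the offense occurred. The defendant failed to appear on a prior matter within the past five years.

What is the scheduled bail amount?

$630,809

Base amounts from the schedule: hit and run $9,600; felony DUI $135,000; armed robbery $477,500.
Stacking rule: sum of all bases. $9,600 + $135,000 + $477,500 = $622,100.
Continuous local residence of ten or more years (−40%): $622,100 × 0.6 = $373,260.
Prior failure to appear within five years (+30%): $373,260 × 1.3 = $485,238.
Defendant was on pretrial release at the time (+30%): $485,238 × 1.3 = $630,809.40.
Rounded to the nearest dollar: $630,809.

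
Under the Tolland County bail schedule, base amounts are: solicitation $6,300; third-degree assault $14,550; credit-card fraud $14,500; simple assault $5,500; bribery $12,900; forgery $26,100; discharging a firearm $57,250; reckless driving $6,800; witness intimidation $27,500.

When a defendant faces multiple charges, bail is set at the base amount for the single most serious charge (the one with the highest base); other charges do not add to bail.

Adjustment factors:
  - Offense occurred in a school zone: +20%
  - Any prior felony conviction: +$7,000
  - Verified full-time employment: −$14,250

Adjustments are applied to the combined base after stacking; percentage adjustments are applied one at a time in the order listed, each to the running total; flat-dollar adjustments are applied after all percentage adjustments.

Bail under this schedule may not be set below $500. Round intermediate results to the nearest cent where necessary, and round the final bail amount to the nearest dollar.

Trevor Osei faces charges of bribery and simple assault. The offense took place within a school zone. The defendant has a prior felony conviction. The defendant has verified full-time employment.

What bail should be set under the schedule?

$8,230

Base amounts from the schedule: bribery $12,900; simple assault $5,500.
Stacking rule: use the highest base only. Highest is bribery at $12,900. Combined base = $12,900.
Offense occurred in a school zone (+20%): $12,900 × 1.2 = $15,480.
Any prior felony conviction (+$7,000 flat): $15,480 + $7,000 = $22,480.
Verified full-time employment (−$14,250 flat): $22,480 − $14,250 = $8,230.
$8,230 is at or above the $500 minimum.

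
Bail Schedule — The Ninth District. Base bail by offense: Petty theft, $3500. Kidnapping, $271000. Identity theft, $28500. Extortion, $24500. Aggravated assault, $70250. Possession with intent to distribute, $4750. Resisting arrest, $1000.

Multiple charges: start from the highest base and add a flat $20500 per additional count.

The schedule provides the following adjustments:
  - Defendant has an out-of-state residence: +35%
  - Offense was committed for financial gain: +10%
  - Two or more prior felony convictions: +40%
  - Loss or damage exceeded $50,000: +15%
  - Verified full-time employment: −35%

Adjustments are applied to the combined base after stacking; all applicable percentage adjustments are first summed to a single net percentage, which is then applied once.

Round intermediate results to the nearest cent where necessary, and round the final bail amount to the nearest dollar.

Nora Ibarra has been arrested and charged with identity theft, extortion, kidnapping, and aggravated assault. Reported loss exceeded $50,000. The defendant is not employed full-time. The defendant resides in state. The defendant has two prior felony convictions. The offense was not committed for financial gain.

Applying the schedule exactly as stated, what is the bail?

Base amounts from the schedule: identity theft $28500; extortion $24500; kidnapping $271000; aggravated assault $70250.
Stacking rule: highest base plus $20500 per additional charge. Highest is kidnapping at $271000; 3 additional charges → +$61500. Combined base = $332500.
Net percentage adjustment: +40% +15% = +55%. $332500 × 1.55 = $515375.

$515375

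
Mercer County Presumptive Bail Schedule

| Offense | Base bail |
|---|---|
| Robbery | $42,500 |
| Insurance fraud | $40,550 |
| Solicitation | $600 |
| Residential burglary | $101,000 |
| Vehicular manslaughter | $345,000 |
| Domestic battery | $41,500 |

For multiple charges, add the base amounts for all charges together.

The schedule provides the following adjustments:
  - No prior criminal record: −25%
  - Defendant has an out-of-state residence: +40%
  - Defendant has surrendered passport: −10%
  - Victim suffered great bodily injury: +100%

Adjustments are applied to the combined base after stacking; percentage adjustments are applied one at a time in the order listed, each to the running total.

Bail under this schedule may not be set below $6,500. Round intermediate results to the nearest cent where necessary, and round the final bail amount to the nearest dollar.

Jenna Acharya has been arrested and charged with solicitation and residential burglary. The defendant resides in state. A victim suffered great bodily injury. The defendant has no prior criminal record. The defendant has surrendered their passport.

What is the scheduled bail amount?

Base amounts from the schedule: solicitation $600; residential burglary $101,000.
Stacking rule: sum of all bases. $600 + $101,000 = $101,600.
No prior criminal record (−25%): $101,600 × 0.75 = $76,200.
Defendant has surrendered passport (−10%): $76,200 × 0.9 = $68,580.
Victim suffered great bodily injury (+100%): $68,580 × 2 = $137,160.
$137,160 is at or above the $6,500 minimum.

$137,160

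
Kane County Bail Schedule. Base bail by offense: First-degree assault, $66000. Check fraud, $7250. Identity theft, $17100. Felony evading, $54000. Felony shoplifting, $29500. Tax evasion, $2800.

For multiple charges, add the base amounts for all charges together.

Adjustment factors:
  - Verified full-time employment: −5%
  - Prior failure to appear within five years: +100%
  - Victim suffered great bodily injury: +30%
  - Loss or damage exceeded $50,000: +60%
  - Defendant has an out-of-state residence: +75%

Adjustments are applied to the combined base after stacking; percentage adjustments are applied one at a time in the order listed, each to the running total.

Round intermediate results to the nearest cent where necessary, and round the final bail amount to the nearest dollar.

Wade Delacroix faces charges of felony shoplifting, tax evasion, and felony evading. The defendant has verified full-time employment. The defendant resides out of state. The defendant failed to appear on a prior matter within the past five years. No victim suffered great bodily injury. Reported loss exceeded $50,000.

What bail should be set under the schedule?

Base amounts from the schedule: felony shoplifting $29500; tax evasion $2800; felony evading $54000.
Stacking rule: sum of all bases. $29500 + $2800 + $54000 = $86300.
Verified full-time employment (−5%): $86300 × 0.95 = $81985.
Prior failure to appear within five years (+100%): $81985 × 2 = $163970.
Loss or damage exceeded $50,000 (+60%): $163970 × 1.6 = $262352.
Defendant has an out-of-state residence (+75%): $262352 × 1.75 = $459116.

$459116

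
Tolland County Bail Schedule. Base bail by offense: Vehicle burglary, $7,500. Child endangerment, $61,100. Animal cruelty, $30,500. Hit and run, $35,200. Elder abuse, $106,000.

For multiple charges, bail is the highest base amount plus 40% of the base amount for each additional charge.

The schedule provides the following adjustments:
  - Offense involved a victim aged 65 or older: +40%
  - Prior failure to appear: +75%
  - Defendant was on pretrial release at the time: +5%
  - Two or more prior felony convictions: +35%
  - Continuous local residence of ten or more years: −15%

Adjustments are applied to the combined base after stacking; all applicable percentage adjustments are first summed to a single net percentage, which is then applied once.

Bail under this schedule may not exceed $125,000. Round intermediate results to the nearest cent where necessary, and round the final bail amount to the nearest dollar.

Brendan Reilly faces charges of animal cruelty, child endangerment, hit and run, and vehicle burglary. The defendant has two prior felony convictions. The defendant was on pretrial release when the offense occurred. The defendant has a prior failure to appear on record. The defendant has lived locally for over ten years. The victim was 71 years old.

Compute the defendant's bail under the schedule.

$125,000

Base amounts from the schedule: animal cruelty $30,500; child endangerment $61,100; hit and run $35,200; vehicle burglary $7,500.
Stacking rule: highest base plus 40% of each additional charge. Highest is child endangerment at $61,100. Additional: $30,500 × 40% = $12,200; $35,200 × 40% = $14,080; $7,500 × 40% = $3,000. Combined base = $61,100 + $29,280 = $90,380.
Net percentage adjustment: +40% +75% +5% +35% −15% = +140%. $90,380 × 2.4 = $216,912.
Result $216,912 exceeds the maximum of $125,000; bail is capped at $125,000.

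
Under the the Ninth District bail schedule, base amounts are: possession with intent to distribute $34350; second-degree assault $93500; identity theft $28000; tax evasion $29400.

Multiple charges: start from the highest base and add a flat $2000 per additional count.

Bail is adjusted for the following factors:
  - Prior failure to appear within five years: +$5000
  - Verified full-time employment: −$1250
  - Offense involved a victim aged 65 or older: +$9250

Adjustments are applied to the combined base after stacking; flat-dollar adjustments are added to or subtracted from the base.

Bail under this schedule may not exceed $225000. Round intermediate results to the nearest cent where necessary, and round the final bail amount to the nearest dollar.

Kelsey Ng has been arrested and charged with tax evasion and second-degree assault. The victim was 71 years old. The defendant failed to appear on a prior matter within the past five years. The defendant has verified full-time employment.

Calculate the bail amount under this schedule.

Base amounts from the schedule: tax evasion $29400; second-degree assault $93500.
Stacking rule: highest base plus $2000 per additional charge. Highest is second-degree assault at $93500; 1 additional charge → +$2000. Combined base = $95500.
Prior failure to appear within five years (+$5000 flat): $95500 + $5000 = $100500.
Verified full-time employment (−$1250 flat): $100500 − $1250 = $99250.
Offense involved a victim aged 65 or older (+$9250 flat): $99250 + $9250 = $108500.
$108500 is within the $225000 maximum.

$108500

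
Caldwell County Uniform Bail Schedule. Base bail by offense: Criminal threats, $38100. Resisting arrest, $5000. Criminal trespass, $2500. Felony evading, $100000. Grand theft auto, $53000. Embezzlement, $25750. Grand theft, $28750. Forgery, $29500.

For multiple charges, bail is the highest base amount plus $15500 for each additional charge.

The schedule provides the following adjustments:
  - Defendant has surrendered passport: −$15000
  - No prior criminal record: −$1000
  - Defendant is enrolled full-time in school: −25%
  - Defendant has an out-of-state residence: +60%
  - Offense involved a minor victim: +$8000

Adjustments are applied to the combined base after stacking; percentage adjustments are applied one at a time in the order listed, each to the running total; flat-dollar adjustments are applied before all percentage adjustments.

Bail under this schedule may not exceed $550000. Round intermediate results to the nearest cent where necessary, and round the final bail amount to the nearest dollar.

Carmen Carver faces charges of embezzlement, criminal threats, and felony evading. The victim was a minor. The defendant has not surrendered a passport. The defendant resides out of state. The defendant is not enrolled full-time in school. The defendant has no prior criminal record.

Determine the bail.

$220800

Base amounts from the schedule: embezzlement $25750; criminal threats $38100; felony evading $100000.
Stacking rule: highest base plus $15500 per additional charge. Highest is felony evading at $100000; 2 additional charges → +$31000. Combined base = $131000.
No prior criminal record (−$1000 flat): $131000 − $1000 = $130000.
Offense involved a minor victim (+$8000 flat): $130000 + $8000 = $138000.
Defendant has an out-of-state residence (+60%): $138000 × 1.6 = $220800.
$220800 is within the $550000 maximum.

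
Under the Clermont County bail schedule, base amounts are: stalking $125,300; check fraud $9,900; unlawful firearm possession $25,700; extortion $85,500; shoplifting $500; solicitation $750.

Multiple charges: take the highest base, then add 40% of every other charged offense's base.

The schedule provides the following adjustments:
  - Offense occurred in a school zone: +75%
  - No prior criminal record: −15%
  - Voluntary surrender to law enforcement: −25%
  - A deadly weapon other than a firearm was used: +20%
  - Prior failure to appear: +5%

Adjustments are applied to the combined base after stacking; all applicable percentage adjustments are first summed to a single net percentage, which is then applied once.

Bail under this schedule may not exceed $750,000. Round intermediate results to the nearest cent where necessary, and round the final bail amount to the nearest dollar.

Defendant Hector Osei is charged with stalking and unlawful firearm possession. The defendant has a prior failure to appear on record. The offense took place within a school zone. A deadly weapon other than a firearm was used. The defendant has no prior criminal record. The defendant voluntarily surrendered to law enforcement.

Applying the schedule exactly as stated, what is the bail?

$216,928

Base amounts from the schedule: stalking $125,300; unlawful firearm possession $25,700.
Stacking rule: highest base plus 40% of each additional charge. Highest is stalking at $125,300. Additional: $25,700 × 40% = $10,280. Combined base = $125,300 + $10,280 = $135,580.
Net percentage adjustment: +75% −15% −25% +20% +5% = +60%. $135,580 × 1.6 = $216,928.
$216,928 is within the $750,000 maximum.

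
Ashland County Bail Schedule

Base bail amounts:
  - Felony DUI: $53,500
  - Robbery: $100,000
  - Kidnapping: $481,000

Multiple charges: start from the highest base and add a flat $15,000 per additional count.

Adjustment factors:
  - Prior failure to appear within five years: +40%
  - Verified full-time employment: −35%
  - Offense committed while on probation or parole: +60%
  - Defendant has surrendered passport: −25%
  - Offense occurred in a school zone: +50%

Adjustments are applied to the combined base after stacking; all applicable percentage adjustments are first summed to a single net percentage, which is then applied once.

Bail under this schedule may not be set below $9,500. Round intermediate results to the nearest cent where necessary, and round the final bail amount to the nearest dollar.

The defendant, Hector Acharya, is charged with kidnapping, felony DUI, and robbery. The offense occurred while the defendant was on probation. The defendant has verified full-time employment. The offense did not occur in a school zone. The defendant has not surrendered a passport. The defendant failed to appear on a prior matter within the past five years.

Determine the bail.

Base amounts from the schedule: kidnapping $481,000; felony DUI $53,500; robbery $100,000.
Stacking rule: highest base plus $15,000 per additional charge. Highest is kidnapping at $481,000; 2 additional charges → +$30,000. Combined base = $511,000.
Net percentage adjustment: +40% −35% +60% = +65%. $511,000 × 1.65 = $843,150.
$843,150 is at or above the $9,500 minimum.

$843,150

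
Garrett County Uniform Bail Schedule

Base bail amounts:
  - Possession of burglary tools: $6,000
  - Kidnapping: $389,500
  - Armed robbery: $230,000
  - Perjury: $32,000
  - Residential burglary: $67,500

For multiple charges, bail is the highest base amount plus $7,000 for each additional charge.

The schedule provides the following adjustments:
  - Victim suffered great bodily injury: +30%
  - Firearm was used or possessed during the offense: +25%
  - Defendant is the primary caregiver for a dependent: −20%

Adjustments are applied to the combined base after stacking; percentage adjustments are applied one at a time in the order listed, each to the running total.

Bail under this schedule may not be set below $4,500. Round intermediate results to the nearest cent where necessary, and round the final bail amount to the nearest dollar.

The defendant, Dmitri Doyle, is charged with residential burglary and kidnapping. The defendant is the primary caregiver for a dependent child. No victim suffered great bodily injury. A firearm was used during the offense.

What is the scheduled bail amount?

$396,500

Base amounts from the schedule: residential burglary $67,500; kidnapping $389,500.
Stacking rule: highest base plus $7,000 per additional charge. Highest is kidnapping at $389,500; 1 additional charge → +$7,000. Combined base = $396,500.
Firearm was used or possessed during the offense (+25%): $396,500 × 1.25 = $495,625.
Defendant is the primary caregiver for a dependent (−20%): $495,625 × 0.8 = $396,500.
$396,500 is at or above the $4,500 minimum.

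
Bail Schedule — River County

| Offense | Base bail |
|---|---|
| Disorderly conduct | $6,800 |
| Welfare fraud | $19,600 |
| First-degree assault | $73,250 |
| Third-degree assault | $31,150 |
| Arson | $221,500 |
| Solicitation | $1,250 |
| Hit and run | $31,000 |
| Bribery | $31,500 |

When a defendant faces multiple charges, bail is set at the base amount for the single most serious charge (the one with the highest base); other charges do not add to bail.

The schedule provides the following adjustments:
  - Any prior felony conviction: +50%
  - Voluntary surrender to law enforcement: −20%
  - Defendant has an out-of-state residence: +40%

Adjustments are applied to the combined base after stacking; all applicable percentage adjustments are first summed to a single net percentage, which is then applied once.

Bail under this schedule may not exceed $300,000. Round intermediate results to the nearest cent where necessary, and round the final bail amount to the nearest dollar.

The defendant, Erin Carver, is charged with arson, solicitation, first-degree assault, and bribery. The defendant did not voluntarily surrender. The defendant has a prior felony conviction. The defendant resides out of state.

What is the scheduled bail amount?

Base amounts from the schedule: arson $221,500; solicitation $1,250; first-degree assault $73,250; bribery $31,500.
Stacking rule: use the highest base only. Highest is arson at $221,500. Combined base = $221,500.
Net percentage adjustment: +50% +40% = +90%. $221,500 × 1.9 = $420,850.
Result $420,850 exceeds the maximum of $300,000; bail is capped at $300,000.

$300,000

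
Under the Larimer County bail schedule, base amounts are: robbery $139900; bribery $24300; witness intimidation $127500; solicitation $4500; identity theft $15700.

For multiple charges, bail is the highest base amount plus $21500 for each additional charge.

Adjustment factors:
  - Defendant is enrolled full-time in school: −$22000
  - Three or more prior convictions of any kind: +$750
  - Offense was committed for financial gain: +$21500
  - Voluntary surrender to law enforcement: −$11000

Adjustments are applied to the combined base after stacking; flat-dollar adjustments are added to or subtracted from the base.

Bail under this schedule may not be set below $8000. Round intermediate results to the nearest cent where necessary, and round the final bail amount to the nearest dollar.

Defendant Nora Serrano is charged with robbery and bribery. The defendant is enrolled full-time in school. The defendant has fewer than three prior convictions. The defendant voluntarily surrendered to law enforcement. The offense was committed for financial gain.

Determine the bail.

Base amounts from the schedule: robbery $139900; bribery $24300.
Stacking rule: highest base plus $21500 per additional charge. Highest is robbery at $139900; 1 additional charge → +$21500. Combined base = $161400.
Defendant is enrolled full-time in school (−$22000 flat): $161400 − $22000 = $139400.
Offense was committed for financial gain (+$21500 flat): $139400 + $21500 = $160900.
Voluntary surrender to law enforcement (−$11000 flat): $160900 − $11000 = $149900.
$149900 is at or above the $8000 minimum.

$149900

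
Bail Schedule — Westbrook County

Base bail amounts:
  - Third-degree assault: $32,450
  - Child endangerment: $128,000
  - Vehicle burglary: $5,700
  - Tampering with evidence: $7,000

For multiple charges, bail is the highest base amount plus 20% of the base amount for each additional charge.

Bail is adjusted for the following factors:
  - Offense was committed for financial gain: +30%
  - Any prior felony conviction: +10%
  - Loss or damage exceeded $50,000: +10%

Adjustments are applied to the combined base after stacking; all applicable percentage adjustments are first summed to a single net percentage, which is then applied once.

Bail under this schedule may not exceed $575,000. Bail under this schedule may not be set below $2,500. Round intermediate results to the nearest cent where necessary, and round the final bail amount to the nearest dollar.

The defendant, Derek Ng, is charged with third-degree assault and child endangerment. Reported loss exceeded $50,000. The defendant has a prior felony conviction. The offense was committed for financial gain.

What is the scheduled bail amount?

Base amounts from the schedule: third-degree assault $32,450; child endangerment $128,000.
Stacking rule: highest base plus 20% of each additional charge. Highest is child endangerment at $128,000. Additional: $32,450 × 20% = $6,490. Combined base = $128,000 + $6,490 = $134,490.
Net percentage adjustment: +30% +10% +10% = +50%. $134,490 × 1.5 = $201,735.
$201,735 is within the $575,000 maximum.
$201,735 is at or above the $2,500 minimum.

$201,735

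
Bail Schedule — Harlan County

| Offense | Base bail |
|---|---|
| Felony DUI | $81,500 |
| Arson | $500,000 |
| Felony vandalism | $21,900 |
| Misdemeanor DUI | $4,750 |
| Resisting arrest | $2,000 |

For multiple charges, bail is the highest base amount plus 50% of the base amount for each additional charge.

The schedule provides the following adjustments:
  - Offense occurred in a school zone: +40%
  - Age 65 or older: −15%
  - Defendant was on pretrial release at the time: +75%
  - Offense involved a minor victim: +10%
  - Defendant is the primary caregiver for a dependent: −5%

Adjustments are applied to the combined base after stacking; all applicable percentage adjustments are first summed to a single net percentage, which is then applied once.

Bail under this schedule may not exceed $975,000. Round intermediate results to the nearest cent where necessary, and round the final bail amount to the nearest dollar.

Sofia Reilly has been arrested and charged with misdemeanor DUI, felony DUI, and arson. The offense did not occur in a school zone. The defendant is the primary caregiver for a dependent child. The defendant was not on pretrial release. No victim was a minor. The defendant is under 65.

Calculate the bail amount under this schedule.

Base amounts from the schedule: misdemeanor DUI $4,750; felony DUI $81,500; arson $500,000.
Stacking rule: highest base plus 50% of each additional charge. Highest is arson at $500,000. Additional: $4,750 × 50% = $2,375; $81,500 × 50% = $40,750. Combined base = $500,000 + $43,125 = $543,125.
Defendant is the primary caregiver for a dependent (−5%): $543,125 × 0.95 = $515,968.75.
$515,968.75 is within the $975,000 maximum.
Rounded to the nearest dollar: $515,969.

$515,969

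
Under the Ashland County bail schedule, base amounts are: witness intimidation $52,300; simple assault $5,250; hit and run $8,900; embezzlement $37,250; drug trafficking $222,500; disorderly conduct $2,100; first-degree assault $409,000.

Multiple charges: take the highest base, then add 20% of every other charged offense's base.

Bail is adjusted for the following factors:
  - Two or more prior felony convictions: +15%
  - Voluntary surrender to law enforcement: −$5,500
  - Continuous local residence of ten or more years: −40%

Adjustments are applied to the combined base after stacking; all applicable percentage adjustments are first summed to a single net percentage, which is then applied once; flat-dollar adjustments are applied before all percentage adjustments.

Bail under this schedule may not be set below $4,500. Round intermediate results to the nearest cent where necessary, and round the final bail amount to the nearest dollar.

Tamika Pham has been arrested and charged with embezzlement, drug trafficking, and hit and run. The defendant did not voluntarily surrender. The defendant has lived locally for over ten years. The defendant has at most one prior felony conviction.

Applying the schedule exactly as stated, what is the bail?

Base amounts from the schedule: embezzlement $37,250; drug trafficking $222,500; hit and run $8,900.
Stacking rule: highest base plus 20% of each additional charge. Highest is drug trafficking at $222,500. Additional: $37,250 × 20% = $7,450; $8,900 × 20% = $1,780. Combined base = $222,500 + $9,230 = $231,730.
Continuous local residence of ten or more years (−40%): $231,730 × 0.6 = $139,038.
$139,038 is at or above the $4,500 minimum.

$139,038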